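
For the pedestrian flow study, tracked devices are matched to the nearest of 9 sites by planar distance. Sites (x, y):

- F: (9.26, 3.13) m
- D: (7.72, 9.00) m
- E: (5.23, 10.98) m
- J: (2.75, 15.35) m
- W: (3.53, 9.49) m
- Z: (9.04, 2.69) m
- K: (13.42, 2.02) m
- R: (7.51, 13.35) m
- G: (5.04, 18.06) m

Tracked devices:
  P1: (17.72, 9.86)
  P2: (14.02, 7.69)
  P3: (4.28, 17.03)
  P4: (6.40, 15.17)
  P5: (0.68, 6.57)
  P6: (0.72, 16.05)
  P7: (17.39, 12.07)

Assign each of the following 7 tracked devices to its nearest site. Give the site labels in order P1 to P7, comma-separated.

K, K, G, R, W, J, R

P1 → K (d²=79.96)
P2 → K (d²=32.51)
P3 → G (d²=1.64)
P4 → R (d²=4.54)
P5 → W (d²=16.65)
P6 → J (d²=4.61)
P7 → R (d²=99.25)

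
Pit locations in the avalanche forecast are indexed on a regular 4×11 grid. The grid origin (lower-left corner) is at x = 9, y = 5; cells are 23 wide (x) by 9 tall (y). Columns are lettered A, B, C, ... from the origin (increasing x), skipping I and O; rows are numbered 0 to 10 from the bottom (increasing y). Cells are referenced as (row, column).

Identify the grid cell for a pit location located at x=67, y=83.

(8, C)

Column index: ⌊(67 − 9) / 23⌋ = ⌊2.522⌋ = 2 → column C
Row offset from origin: ⌊(83 − 5) / 9⌋ = ⌊8.667⌋ = 8 → row 8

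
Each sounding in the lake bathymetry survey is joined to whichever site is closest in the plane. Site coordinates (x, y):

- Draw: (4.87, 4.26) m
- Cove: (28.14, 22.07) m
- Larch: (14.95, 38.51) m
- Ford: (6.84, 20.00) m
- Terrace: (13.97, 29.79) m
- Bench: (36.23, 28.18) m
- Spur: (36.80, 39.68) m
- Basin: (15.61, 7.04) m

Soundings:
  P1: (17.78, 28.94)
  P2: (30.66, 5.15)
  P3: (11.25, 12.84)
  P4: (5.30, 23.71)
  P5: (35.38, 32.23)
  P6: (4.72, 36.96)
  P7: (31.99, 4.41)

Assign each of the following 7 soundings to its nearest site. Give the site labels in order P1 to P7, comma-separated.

P1 → Terrace (d²=15.24)
P2 → Basin (d²=230.07)
P3 → Basin (d²=52.65)
P4 → Ford (d²=16.14)
P5 → Bench (d²=17.12)
P6 → Larch (d²=107.06)
P7 → Basin (d²=275.22)

Terrace, Basin, Basin, Ford, Bench, Larch, Basin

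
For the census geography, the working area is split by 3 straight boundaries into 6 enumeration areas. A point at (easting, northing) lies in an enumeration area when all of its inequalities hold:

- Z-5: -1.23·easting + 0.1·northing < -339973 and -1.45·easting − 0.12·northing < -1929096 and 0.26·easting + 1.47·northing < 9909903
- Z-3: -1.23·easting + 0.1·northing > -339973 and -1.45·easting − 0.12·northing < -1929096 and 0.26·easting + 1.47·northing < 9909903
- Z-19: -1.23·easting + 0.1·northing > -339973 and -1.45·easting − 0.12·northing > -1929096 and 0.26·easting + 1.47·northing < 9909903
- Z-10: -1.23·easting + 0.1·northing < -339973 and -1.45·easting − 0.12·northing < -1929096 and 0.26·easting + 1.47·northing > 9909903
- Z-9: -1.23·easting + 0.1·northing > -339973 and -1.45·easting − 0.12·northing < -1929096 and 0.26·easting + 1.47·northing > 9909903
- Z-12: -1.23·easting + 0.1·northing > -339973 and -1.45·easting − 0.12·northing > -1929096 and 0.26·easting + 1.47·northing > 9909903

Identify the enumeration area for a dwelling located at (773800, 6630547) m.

-1.23·773800 + 0.1·6630547 = -288719.300, which is > -339973
-1.45·773800 − 0.12·6630547 = -1917675.640, which is > -1929096
0.26·773800 + 1.47·6630547 = 9948092.090, which is > 9909903
This sign pattern matches Z-12.

Z-12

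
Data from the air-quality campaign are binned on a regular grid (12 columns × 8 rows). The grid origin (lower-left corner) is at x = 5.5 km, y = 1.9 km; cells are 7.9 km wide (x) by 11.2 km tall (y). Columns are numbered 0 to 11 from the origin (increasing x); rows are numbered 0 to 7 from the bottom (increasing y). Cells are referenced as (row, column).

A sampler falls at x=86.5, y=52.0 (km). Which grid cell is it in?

Column index: ⌊(86.5 − 5.5) / 7.9⌋ = ⌊10.253⌋ = 10
Row offset from origin: ⌊(52.0 − 1.9) / 11.2⌋ = ⌊4.473⌋ = 4 → row 4

(4, 10)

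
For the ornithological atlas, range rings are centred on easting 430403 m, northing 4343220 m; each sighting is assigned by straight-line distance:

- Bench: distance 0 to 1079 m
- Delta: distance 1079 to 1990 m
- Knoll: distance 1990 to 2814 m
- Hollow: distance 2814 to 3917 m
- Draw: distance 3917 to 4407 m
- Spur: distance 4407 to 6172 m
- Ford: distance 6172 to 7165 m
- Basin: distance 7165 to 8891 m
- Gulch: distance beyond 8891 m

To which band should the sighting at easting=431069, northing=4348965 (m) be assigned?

Distance = √((431069−430403)² + (4348965−4343220)²) = √(443556.000 + 33005025.000) = 5783.475 m.
4407 ≤ 5783.475 < 6172 → Spur.

Spur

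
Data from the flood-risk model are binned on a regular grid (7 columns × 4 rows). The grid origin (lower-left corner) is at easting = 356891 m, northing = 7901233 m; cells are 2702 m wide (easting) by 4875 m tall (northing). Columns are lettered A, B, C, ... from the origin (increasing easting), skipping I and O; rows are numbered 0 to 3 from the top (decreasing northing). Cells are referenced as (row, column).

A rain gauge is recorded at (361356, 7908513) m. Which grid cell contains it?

(2, B)

Column index: ⌊(361356 − 356891) / 2702⌋ = ⌊1.652⌋ = 1 → column B
Row offset from origin: ⌊(7908513 − 7901233) / 4875⌋ = ⌊1.493⌋ = 1 → row 2 (counted from top)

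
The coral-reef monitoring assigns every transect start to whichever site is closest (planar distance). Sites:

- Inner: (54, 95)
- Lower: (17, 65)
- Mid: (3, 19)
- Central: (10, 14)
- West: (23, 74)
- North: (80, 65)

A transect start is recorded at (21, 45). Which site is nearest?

Squared distances to each site:
Inner: 3589.000; Lower: 416.000; Mid: 1000.000; Central: 1082.000; West: 845.000; North: 3881.000.
Minimum at Lower.

Lower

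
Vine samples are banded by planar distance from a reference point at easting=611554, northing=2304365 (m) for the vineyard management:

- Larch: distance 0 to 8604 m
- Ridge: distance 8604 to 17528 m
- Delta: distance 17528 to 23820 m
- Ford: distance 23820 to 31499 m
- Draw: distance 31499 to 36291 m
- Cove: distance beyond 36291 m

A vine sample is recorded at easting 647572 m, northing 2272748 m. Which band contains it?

Cove

Distance = √((647572−611554)² + (2272748−2304365)²) = √(1297296324.000 + 999634689.000) = 47926.308 m.
36291 ≤ 47926.308 < ∞ → Cove.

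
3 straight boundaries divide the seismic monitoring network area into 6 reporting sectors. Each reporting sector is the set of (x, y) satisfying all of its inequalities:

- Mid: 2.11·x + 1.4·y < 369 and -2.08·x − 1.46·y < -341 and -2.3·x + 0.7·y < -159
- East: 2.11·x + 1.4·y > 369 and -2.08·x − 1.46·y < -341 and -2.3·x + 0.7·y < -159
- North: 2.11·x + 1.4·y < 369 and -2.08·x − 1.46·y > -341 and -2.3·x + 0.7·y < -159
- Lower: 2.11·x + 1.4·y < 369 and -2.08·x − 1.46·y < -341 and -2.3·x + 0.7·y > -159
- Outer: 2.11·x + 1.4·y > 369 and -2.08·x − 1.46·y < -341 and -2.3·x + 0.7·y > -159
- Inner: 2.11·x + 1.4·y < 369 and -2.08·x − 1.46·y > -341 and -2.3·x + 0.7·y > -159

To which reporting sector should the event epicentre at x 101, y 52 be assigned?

2.11·101 + 1.4·52 = 285.910, which is < 369
-2.08·101 − 1.46·52 = -286.000, which is > -341
-2.3·101 + 0.7·52 = -195.900, which is < -159
This sign pattern matches North.

North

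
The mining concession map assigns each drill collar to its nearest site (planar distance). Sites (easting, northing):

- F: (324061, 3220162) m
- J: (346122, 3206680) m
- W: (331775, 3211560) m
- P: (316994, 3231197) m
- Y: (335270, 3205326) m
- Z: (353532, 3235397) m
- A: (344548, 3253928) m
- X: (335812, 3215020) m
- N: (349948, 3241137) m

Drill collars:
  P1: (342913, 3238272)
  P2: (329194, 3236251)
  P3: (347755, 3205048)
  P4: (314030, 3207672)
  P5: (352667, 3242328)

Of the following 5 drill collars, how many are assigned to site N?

2

P1 → N
P2 → P
P3 → J
P4 → F
P5 → N
2 of the 5 go to N.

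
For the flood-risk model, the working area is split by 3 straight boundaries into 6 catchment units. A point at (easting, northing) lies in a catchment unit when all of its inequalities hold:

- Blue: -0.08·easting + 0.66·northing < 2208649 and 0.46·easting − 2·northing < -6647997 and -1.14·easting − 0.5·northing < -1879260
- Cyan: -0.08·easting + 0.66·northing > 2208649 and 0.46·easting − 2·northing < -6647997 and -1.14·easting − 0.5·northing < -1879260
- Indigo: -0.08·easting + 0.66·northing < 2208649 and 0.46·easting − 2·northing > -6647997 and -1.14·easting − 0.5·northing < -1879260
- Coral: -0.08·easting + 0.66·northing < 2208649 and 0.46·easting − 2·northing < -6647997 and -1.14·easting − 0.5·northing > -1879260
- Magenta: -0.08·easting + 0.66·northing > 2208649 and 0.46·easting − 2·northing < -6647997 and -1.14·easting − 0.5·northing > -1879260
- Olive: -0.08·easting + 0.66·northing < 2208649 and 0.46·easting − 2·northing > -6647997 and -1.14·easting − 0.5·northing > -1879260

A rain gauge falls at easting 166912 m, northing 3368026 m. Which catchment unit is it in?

-0.08·166912 + 0.66·3368026 = 2209544.200, which is > 2208649
0.46·166912 − 2·3368026 = -6659272.480, which is < -6647997
-1.14·166912 − 0.5·3368026 = -1874292.680, which is > -1879260
This sign pattern matches Magenta.

Magenta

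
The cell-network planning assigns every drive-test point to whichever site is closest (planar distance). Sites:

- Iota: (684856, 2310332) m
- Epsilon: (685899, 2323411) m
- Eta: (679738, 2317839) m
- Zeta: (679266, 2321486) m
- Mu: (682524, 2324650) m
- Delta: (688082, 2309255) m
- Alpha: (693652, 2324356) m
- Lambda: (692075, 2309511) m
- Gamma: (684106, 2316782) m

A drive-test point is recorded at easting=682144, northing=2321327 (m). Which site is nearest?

Zeta

Squared distances to each site:
Iota: 128244969.000; Epsilon: 18443081.000; Eta: 17954980.000; Zeta: 8308165.000; Mu: 11186729.000; Delta: 180993028.000; Alpha: 141608905.000; Lambda: 238242617.000; Gamma: 24506469.000.
Minimum at Zeta.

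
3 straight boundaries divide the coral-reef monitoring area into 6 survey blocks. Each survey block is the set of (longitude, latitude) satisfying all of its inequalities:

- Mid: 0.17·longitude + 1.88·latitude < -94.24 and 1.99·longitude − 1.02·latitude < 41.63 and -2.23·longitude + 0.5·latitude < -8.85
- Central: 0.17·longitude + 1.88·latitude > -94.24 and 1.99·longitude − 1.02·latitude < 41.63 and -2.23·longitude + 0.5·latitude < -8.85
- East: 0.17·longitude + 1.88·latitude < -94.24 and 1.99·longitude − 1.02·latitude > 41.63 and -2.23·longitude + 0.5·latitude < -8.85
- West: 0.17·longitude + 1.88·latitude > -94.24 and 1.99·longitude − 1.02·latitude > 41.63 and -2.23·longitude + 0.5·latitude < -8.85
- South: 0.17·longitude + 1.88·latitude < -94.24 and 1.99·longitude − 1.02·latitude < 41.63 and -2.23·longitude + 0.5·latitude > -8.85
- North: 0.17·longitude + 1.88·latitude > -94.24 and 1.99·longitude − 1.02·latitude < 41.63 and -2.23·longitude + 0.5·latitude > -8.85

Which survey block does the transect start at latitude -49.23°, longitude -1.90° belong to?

West

0.17·-1.90 + 1.88·-49.23 = -92.875, which is > -94.24
1.99·-1.90 − 1.02·-49.23 = 46.434, which is > 41.63
-2.23·-1.90 + 0.5·-49.23 = -20.378, which is < -8.85
This sign pattern matches West.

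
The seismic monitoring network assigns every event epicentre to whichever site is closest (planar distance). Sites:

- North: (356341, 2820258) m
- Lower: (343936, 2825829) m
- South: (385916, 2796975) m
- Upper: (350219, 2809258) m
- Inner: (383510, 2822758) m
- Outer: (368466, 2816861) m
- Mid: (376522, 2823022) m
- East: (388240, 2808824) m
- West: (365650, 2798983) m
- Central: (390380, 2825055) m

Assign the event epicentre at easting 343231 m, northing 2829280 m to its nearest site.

Squared distances to each site:
North: 253268584.000; Lower: 12406426.000; South: 2865622250.000; Upper: 449712628.000; Inner: 1664934325.000; Outer: 791036786.000; Mid: 1147453245.000; East: 2444258017.000; West: 1420519770.000; Central: 2240878826.000.
Minimum at Lower.

Lower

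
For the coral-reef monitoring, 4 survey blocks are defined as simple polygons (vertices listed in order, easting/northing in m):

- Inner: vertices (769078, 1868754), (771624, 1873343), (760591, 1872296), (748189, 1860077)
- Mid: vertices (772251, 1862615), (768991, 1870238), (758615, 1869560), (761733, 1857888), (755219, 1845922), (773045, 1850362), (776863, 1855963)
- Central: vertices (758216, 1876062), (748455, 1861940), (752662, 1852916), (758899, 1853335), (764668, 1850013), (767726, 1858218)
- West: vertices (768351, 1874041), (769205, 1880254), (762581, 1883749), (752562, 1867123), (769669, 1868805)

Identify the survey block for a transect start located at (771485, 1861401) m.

Mid

Cast a ray rightward from (771485, 1861401). For each polygon, the edges (by vertex number in listed order) whose endpoints lie on opposite sides of northing = 1861401, where each meets that height, and whether that is right or left of the point:
Inner: 3–4 at easting≈749532.8 (left), 4–1 at easting≈751376.4 (left) → 0 crossings.
Mid: 3–4 at easting≈760794.6 (left), 7–1 at easting≈773092.7 (right) → 1 crossing.
Central: 2–3 at easting≈748706.3 (left), 6–1 at easting≈766029.6 (left) → 0 crossings.
West: no edge straddles that height → 0 crossings.
Only Mid has an odd count, so the point is inside Mid.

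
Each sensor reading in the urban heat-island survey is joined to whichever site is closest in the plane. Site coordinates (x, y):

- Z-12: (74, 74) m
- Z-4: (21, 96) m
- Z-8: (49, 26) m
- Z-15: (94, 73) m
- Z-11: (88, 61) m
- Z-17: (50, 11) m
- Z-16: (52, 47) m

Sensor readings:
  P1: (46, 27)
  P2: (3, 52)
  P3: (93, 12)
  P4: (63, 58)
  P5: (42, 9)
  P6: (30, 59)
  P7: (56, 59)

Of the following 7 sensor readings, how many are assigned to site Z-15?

P1 → Z-8
P2 → Z-4
P3 → Z-17
P4 → Z-16
P5 → Z-17
P6 → Z-16
P7 → Z-16
0 of the 7 go to Z-15.

0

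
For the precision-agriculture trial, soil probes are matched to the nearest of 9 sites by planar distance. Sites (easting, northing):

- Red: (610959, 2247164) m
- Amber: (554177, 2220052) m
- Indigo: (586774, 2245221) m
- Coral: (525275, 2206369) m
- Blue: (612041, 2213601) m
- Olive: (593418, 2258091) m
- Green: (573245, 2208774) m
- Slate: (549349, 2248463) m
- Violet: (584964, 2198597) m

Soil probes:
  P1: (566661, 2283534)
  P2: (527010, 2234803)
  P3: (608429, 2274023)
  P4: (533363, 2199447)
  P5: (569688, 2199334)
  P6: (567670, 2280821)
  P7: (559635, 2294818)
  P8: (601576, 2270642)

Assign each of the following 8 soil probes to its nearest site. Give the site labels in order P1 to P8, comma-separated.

Olive, Slate, Olive, Coral, Green, Olive, Slate, Olive

P1 → Olive (d²=1363283298.00)
P2 → Slate (d²=685626521.00)
P3 → Olive (d²=479158745.00)
P4 → Coral (d²=113329828.00)
P5 → Green (d²=101765849.00)
P6 → Olive (d²=1179612404.00)
P7 → Slate (d²=2254587821.00)
P8 → Olive (d²=224080565.00)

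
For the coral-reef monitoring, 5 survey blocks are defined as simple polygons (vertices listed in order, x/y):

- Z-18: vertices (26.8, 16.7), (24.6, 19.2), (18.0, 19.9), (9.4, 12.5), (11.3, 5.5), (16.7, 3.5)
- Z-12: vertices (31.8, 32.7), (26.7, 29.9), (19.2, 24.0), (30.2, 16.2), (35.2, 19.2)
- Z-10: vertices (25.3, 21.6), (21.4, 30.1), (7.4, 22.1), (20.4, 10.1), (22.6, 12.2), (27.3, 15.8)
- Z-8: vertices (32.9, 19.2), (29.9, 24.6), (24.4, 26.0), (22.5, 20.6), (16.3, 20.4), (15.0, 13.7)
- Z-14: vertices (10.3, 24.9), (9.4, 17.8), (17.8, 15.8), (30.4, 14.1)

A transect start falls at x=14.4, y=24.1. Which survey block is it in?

Cast a ray rightward from (14.4, 24.1). For each polygon, the edges (by vertex number in listed order) whose endpoints lie on opposite sides of y = 24.1, where each meets that height, and whether that is right or left of the point:
Z-18: no edge straddles that height → 0 crossings.
Z-12: 2–3 at x≈19.33 (right), 5–1 at x≈33.97 (right) → 2 crossings.
Z-10: 1–2 at x≈24.15 (right), 2–3 at x≈10.90 (left) → 1 crossing.
Z-8: 1–2 at x≈30.18 (right), 3–4 at x≈23.73 (right) → 2 crossings.
Z-14: 1–2 at x≈10.20 (left), 4–1 at x≈11.79 (left) → 0 crossings.
Only Z-10 has an odd count, so the point is inside Z-10.

Z-10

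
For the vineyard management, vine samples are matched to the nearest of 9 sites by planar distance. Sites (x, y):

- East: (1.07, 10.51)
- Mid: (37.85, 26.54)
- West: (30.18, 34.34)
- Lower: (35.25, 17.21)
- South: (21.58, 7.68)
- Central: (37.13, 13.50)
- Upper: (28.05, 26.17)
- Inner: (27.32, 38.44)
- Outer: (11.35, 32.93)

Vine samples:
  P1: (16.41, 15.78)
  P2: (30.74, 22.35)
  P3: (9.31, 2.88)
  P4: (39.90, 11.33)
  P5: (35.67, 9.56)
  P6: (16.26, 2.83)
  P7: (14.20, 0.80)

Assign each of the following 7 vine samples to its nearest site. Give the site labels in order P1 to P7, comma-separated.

South, Upper, East, Central, Central, South, South

P1 → South (d²=92.34)
P2 → Upper (d²=21.83)
P3 → East (d²=126.11)
P4 → Central (d²=12.38)
P5 → Central (d²=17.66)
P6 → South (d²=51.82)
P7 → South (d²=101.80)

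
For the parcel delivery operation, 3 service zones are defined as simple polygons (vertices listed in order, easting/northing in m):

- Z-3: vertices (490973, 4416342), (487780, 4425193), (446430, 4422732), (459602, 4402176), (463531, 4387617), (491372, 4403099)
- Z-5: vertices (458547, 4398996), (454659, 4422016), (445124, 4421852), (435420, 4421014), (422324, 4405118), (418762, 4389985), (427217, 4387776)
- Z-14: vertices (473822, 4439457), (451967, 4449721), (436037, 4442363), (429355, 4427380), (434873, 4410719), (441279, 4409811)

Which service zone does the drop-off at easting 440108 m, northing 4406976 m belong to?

Cast a ray rightward from (440108, 4406976). For each polygon, the edges (by vertex number in listed order) whose endpoints lie on opposite sides of northing = 4406976, where each meets that height, and whether that is right or left of the point:
Z-3: 3–4 at easting≈456526.2 (right), 6–1 at easting≈491255.2 (right) → 2 crossings.
Z-5: 1–2 at easting≈457199.2 (right), 4–5 at easting≈423854.7 (left) → 1 crossing.
Z-14: no edge straddles that height → 0 crossings.
Only Z-5 has an odd count, so the point is inside Z-5.

Z-5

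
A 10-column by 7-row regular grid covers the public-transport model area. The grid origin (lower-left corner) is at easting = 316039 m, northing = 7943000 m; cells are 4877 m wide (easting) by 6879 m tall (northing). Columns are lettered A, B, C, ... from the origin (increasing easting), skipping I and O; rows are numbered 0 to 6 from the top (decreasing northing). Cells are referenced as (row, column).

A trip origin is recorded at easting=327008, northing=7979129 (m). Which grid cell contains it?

Column index: ⌊(327008 − 316039) / 4877⌋ = ⌊2.249⌋ = 2 → column C
Row offset from origin: ⌊(7979129 − 7943000) / 6879⌋ = ⌊5.252⌋ = 5 → row 1 (counted from top)

(1, C)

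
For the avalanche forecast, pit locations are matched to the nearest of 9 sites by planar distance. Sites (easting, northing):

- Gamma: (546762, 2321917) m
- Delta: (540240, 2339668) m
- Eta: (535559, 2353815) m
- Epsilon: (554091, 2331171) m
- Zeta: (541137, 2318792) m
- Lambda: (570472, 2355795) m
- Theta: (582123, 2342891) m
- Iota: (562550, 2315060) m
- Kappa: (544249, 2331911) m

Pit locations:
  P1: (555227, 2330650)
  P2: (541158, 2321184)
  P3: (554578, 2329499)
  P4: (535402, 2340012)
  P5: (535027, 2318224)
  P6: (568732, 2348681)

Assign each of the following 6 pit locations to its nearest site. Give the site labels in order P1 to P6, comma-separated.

Epsilon, Zeta, Epsilon, Delta, Zeta, Lambda

P1 → Epsilon (d²=1561937.00)
P2 → Zeta (d²=5722105.00)
P3 → Epsilon (d²=3032753.00)
P4 → Delta (d²=23524580.00)
P5 → Zeta (d²=37654724.00)
P6 → Lambda (d²=53636596.00)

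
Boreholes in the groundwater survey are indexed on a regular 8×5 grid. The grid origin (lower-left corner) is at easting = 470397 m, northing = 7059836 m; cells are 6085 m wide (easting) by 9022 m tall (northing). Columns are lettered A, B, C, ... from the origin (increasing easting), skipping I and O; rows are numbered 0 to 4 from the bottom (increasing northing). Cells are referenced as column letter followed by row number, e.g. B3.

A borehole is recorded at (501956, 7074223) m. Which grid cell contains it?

F1

Column index: ⌊(501956 − 470397) / 6085⌋ = ⌊5.186⌋ = 5 → column F
Row offset from origin: ⌊(7074223 − 7059836) / 9022⌋ = ⌊1.595⌋ = 1 → row 1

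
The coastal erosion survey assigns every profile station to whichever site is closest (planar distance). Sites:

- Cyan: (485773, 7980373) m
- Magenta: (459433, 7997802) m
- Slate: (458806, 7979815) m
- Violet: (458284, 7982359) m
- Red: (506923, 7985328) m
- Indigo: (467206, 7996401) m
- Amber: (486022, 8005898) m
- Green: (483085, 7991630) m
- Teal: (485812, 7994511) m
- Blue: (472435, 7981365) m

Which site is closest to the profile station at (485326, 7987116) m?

Green

Squared distances to each site:
Cyan: 45667858.000; Magenta: 784638045.000; Slate: 756615001.000; Violet: 753898813.000; Red: 469627353.000; Indigo: 414545625.000; Amber: 353247940.000; Green: 25398277.000; Teal: 54922221.000; Blue: 199251882.000.
Minimum at Green.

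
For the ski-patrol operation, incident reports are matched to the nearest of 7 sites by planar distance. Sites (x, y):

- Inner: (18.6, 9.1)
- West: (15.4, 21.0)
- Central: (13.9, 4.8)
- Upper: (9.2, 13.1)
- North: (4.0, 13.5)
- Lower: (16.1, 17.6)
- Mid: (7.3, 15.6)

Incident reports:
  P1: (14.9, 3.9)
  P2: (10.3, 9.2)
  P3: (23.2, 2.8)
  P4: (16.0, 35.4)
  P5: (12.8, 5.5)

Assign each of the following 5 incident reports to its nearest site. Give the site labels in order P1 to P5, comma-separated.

Central, Upper, Inner, West, Central

P1 → Central (d²=1.81)
P2 → Upper (d²=16.42)
P3 → Inner (d²=60.85)
P4 → West (d²=207.72)
P5 → Central (d²=1.70)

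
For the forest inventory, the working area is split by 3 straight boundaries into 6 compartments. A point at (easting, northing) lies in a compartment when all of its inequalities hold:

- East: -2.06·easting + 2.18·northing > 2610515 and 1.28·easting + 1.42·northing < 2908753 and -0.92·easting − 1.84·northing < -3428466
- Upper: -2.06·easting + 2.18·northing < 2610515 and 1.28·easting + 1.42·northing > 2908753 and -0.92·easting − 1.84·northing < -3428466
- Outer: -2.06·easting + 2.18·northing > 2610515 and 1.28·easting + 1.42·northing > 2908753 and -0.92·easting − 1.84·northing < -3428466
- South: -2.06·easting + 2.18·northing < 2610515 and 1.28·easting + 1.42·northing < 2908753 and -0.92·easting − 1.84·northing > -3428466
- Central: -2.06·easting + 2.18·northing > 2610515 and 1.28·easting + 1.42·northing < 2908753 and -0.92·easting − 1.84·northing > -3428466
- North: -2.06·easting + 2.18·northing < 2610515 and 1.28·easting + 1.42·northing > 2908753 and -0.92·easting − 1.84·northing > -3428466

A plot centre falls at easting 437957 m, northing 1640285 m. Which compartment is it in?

-2.06·437957 + 2.18·1640285 = 2673629.880, which is > 2610515
1.28·437957 + 1.42·1640285 = 2889789.660, which is < 2908753
-0.92·437957 − 1.84·1640285 = -3421044.840, which is > -3428466
This sign pattern matches Central.

Central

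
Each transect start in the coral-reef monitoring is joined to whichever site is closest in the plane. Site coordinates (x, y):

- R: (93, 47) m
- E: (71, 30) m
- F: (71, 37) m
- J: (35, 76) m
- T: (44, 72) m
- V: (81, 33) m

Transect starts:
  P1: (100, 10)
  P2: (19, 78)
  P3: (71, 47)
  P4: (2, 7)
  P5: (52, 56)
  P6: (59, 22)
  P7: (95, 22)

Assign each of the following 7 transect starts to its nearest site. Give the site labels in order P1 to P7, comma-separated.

V, J, F, E, T, E, V

P1 → V (d²=890.00)
P2 → J (d²=260.00)
P3 → F (d²=100.00)
P4 → E (d²=5290.00)
P5 → T (d²=320.00)
P6 → E (d²=208.00)
P7 → V (d²=317.00)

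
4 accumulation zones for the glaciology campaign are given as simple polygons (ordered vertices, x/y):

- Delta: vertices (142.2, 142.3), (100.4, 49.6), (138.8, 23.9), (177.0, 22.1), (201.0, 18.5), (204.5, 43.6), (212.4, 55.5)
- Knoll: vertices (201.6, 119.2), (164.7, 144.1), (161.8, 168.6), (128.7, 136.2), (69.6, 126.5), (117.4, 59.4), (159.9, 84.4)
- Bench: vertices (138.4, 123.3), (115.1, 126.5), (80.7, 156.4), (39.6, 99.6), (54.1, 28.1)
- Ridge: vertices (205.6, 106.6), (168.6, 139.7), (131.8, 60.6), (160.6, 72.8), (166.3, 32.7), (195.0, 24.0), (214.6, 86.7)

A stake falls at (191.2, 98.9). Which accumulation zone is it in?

Cast a ray rightward from (191.2, 98.9). For each polygon, the edges (by vertex number in listed order) whose endpoints lie on opposite sides of y = 98.9, where each meets that height, and whether that is right or left of the point:
Delta: 1–2 at x≈122.63 (left), 7–1 at x≈177.30 (left) → 0 crossings.
Knoll: 5–6 at x≈89.26 (left), 7–1 at x≈177.28 (left) → 0 crossings.
Bench: 4–5 at x≈39.74 (left), 5–1 at x≈116.79 (left) → 0 crossings.
Ridge: 2–3 at x≈149.62 (left), 7–1 at x≈209.08 (right) → 1 crossing.
Only Ridge has an odd count, so the point is inside Ridge.

Ridge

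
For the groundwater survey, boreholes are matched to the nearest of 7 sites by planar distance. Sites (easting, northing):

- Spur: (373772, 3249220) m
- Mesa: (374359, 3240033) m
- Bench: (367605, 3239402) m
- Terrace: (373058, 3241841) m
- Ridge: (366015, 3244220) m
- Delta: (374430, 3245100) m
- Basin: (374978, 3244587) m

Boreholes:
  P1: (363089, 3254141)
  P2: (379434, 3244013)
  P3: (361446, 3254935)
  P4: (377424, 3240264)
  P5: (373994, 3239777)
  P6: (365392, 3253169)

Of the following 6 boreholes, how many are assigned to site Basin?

1

P1 → Ridge
P2 → Basin
P3 → Ridge
P4 → Mesa
P5 → Mesa
P6 → Ridge
1 of the 6 goes to Basin.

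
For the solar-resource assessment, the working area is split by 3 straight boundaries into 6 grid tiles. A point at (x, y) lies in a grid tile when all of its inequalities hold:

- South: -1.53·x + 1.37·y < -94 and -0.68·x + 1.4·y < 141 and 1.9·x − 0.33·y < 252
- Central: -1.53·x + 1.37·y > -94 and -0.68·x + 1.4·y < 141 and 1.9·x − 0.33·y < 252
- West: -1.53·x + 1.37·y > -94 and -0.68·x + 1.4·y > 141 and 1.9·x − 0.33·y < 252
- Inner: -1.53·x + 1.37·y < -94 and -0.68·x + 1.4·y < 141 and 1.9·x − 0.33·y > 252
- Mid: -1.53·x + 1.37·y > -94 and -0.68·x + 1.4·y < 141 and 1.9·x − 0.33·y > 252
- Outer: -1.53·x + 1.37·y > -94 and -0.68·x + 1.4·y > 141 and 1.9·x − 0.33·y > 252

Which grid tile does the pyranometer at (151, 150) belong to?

Central

-1.53·151 + 1.37·150 = -25.530, which is > -94
-0.68·151 + 1.4·150 = 107.320, which is < 141
1.9·151 − 0.33·150 = 237.400, which is < 252
This sign pattern matches Central.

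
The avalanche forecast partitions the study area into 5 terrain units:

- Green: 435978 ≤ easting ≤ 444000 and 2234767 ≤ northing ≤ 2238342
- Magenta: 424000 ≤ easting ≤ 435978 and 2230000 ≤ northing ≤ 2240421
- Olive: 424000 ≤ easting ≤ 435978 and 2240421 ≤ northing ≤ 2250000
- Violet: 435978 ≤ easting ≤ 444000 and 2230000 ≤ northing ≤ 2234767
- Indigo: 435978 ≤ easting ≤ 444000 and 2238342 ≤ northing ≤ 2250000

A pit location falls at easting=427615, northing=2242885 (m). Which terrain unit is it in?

Olive

The point has easting = 427615 and northing = 2242885.
Only Olive satisfies 424000 ≤ easting ≤ 435978 and 2240421 ≤ northing ≤ 2250000.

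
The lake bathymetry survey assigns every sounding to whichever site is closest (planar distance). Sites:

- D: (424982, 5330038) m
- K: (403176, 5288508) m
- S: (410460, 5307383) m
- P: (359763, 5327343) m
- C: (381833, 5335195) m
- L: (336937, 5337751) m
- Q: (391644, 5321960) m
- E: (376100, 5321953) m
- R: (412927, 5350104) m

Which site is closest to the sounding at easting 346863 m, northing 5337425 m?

L

Squared distances to each site:
D: 6157145930.000; K: 5564026858.000; S: 4947100173.000; P: 268056724.000; C: 1227873800.000; L: 98631752.000; Q: 2244504186.000; E: 1094184953.000; R: 4525209137.000.
Minimum at L.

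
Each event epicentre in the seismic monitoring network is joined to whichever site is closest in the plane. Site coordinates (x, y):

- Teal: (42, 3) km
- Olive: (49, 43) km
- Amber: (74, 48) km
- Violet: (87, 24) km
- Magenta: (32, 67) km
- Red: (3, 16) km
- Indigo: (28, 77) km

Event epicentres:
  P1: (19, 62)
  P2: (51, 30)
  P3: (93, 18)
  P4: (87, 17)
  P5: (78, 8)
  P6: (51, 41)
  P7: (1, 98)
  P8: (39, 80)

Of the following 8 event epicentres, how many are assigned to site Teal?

P1 → Magenta
P2 → Olive
P3 → Violet
P4 → Violet
P5 → Violet
P6 → Olive
P7 → Indigo
P8 → Indigo
0 of the 8 go to Teal.

0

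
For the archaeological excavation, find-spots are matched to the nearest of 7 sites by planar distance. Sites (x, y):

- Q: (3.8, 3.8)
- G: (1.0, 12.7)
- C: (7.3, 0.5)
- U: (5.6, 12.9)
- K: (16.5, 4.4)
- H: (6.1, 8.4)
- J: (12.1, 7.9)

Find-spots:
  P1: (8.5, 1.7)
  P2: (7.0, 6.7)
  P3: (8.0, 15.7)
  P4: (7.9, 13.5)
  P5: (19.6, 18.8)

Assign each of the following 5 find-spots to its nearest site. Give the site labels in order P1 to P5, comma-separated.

P1 → C (d²=2.88)
P2 → H (d²=3.70)
P3 → U (d²=13.60)
P4 → U (d²=5.65)
P5 → J (d²=175.06)

C, H, U, U, J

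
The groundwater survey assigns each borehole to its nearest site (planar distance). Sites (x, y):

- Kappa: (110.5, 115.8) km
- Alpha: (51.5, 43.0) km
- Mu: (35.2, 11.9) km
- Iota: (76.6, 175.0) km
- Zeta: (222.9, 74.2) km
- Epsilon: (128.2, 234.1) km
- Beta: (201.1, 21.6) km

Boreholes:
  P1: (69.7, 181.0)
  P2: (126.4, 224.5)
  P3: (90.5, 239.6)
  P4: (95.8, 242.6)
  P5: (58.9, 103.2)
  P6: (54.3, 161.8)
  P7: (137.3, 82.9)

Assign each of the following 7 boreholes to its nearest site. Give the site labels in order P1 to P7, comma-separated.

Iota, Epsilon, Epsilon, Epsilon, Kappa, Iota, Kappa

P1 → Iota (d²=83.61)
P2 → Epsilon (d²=95.40)
P3 → Epsilon (d²=1451.54)
P4 → Epsilon (d²=1122.01)
P5 → Kappa (d²=2821.32)
P6 → Iota (d²=671.53)
P7 → Kappa (d²=1800.65)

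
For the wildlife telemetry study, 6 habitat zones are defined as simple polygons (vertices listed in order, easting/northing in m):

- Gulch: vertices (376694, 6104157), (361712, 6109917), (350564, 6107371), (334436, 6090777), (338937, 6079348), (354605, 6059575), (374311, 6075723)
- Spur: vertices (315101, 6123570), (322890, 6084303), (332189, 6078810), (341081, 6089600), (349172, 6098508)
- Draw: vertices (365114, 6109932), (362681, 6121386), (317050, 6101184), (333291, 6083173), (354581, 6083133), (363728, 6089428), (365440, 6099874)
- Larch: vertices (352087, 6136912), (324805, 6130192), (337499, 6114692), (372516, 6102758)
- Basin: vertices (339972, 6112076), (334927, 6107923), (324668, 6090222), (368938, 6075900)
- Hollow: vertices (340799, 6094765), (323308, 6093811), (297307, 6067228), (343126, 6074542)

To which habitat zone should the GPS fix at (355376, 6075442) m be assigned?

Gulch

Cast a ray rightward from (355376, 6075442). For each polygon, the edges (by vertex number in listed order) whose endpoints lie on opposite sides of northing = 6075442, where each meets that height, and whether that is right or left of the point:
Gulch: 5–6 at easting≈342032.1 (left), 6–7 at easting≈373968.1 (right) → 1 crossing.
Spur: no edge straddles that height → 0 crossings.
Draw: no edge straddles that height → 0 crossings.
Larch: no edge straddles that height → 0 crossings.
Basin: no edge straddles that height → 0 crossings.
Hollow: 2–3 at easting≈305341.2 (left), 4–1 at easting≈343022.4 (left) → 0 crossings.
Only Gulch has an odd count, so the point is inside Gulch.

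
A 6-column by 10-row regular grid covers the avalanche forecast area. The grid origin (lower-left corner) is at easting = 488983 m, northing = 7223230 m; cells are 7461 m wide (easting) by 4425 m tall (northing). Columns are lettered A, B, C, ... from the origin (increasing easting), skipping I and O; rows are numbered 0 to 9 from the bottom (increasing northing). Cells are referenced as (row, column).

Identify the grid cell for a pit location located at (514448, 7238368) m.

Column index: ⌊(514448 − 488983) / 7461⌋ = ⌊3.413⌋ = 3 → column D
Row offset from origin: ⌊(7238368 − 7223230) / 4425⌋ = ⌊3.421⌋ = 3 → row 3

(3, D)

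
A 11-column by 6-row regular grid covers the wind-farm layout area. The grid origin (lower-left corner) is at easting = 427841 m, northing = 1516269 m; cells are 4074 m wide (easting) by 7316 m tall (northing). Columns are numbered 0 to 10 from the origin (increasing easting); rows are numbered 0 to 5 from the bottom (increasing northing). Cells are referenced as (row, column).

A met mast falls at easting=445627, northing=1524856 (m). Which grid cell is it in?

Column index: ⌊(445627 − 427841) / 4074⌋ = ⌊4.366⌋ = 4
Row offset from origin: ⌊(1524856 − 1516269) / 7316⌋ = ⌊1.174⌋ = 1 → row 1

(1, 4)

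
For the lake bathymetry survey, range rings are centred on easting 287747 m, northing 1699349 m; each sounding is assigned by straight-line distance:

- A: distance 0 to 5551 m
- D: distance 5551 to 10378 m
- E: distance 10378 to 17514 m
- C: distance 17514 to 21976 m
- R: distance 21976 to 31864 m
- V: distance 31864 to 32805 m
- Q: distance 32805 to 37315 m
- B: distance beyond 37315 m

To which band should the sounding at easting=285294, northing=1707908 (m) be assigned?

D

Distance = √((285294−287747)² + (1707908−1699349)²) = √(6017209.000 + 73256481.000) = 8903.577 m.
5551 ≤ 8903.577 < 10378 → D.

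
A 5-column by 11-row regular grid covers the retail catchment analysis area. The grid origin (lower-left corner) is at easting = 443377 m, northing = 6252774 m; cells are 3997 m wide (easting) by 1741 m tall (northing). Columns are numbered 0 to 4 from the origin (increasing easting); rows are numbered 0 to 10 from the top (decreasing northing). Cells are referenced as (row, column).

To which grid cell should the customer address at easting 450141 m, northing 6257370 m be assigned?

Column index: ⌊(450141 − 443377) / 3997⌋ = ⌊1.692⌋ = 1
Row offset from origin: ⌊(6257370 − 6252774) / 1741⌋ = ⌊2.640⌋ = 2 → row 8 (counted from top)

(8, 1)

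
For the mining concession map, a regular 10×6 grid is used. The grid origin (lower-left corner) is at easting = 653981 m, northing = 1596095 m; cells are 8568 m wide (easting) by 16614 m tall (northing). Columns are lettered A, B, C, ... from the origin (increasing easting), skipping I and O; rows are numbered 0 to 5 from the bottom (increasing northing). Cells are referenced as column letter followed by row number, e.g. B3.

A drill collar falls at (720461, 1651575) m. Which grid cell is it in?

Column index: ⌊(720461 − 653981) / 8568⌋ = ⌊7.759⌋ = 7 → column H
Row offset from origin: ⌊(1651575 − 1596095) / 16614⌋ = ⌊3.339⌋ = 3 → row 3

H3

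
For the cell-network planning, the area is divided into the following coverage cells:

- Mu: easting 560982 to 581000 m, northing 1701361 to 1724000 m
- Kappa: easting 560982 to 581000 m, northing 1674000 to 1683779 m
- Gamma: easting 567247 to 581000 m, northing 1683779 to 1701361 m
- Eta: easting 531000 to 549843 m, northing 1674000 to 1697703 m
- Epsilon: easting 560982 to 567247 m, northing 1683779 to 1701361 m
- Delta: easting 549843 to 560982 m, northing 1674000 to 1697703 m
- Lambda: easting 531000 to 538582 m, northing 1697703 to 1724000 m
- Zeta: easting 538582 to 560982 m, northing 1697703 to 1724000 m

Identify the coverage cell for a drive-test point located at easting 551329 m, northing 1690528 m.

Delta

The point has easting = 551329 and northing = 1690528.
Only Delta satisfies 549843 ≤ easting ≤ 560982 and 1674000 ≤ northing ≤ 1697703.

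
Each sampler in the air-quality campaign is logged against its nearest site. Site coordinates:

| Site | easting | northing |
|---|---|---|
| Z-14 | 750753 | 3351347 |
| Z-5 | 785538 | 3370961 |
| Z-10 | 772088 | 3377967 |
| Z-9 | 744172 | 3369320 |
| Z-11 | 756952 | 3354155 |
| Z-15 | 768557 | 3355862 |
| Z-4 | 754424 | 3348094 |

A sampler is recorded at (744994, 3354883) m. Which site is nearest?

Squared distances to each site:
Z-14: 45669377.000; Z-5: 1902318020.000; Z-10: 1266955892.000; Z-9: 209102653.000; Z-11: 143523748.000; Z-15: 556173410.000; Z-4: 135015421.000.
Minimum at Z-14.

Z-14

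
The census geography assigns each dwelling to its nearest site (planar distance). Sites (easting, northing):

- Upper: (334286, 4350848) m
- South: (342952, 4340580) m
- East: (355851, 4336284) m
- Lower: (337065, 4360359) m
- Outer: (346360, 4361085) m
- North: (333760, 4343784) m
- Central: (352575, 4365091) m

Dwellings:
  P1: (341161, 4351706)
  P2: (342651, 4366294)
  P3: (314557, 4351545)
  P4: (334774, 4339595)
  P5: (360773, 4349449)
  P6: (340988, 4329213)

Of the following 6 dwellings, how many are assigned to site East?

P1 → Upper
P2 → Outer
P3 → Upper
P4 → North
P5 → East
P6 → South
1 of the 6 goes to East.

1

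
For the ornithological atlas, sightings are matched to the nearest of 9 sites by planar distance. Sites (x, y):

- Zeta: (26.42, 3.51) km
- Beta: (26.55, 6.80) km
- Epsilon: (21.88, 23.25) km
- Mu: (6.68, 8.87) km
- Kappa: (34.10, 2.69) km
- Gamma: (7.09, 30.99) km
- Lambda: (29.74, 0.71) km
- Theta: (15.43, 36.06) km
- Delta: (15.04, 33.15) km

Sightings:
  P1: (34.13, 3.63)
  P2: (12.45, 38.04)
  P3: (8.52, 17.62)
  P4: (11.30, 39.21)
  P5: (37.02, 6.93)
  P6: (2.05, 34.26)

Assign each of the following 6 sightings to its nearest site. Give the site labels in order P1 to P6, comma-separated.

P1 → Kappa (d²=0.88)
P2 → Theta (d²=12.80)
P3 → Mu (d²=79.95)
P4 → Theta (d²=26.98)
P5 → Kappa (d²=26.50)
P6 → Gamma (d²=36.09)

Kappa, Theta, Mu, Theta, Kappa, Gamma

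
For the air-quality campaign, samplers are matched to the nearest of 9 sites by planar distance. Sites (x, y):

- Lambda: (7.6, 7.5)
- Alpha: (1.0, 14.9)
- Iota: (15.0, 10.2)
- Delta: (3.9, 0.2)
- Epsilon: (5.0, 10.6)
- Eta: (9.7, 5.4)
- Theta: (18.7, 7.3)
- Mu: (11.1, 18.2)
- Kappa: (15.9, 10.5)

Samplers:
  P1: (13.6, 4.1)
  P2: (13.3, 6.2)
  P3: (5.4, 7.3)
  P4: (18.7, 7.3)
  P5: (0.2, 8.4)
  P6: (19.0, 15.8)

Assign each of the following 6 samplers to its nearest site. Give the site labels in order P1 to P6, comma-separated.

Eta, Eta, Lambda, Theta, Epsilon, Kappa

P1 → Eta (d²=16.90)
P2 → Eta (d²=13.60)
P3 → Lambda (d²=4.88)
P4 → Theta (d²=0.00)
P5 → Epsilon (d²=27.88)
P6 → Kappa (d²=37.70)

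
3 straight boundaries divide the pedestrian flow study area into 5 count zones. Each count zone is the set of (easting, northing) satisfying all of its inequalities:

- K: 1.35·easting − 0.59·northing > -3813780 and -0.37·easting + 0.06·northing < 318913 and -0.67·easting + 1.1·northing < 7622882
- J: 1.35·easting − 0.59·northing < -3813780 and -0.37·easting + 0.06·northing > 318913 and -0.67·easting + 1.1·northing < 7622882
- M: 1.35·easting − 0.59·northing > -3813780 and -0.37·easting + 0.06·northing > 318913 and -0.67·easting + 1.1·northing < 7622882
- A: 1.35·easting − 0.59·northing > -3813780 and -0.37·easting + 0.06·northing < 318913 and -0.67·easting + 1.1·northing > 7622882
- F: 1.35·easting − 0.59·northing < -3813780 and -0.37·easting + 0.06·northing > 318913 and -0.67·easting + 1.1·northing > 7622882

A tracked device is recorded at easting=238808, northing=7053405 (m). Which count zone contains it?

J

1.35·238808 − 0.59·7053405 = -3839118.150, which is < -3813780
-0.37·238808 + 0.06·7053405 = 334845.340, which is > 318913
-0.67·238808 + 1.1·7053405 = 7598744.140, which is < 7622882
This sign pattern matches J.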